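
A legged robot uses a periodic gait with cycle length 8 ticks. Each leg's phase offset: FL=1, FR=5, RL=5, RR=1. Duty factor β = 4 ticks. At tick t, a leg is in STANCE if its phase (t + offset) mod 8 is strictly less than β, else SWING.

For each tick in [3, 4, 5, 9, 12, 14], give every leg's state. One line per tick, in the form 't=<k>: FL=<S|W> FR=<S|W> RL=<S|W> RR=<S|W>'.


t=3: FL=W FR=S RL=S RR=W
t=4: FL=W FR=S RL=S RR=W
t=5: FL=W FR=S RL=S RR=W
t=9: FL=S FR=W RL=W RR=S
t=12: FL=W FR=S RL=S RR=W
t=14: FL=W FR=S RL=S RR=W

t=3: phase=(4,0,0,4) vs β=4 → FL=W FR=S RL=S RR=W
t=4: phase=(5,1,1,5) vs β=4 → FL=W FR=S RL=S RR=W
t=5: phase=(6,2,2,6) vs β=4 → FL=W FR=S RL=S RR=W
t=9: phase=(2,6,6,2) vs β=4 → FL=S FR=W RL=W RR=S
t=12: phase=(5,1,1,5) vs β=4 → FL=W FR=S RL=S RR=W
t=14: phase=(7,3,3,7) vs β=4 → FL=W FR=S RL=S RR=W


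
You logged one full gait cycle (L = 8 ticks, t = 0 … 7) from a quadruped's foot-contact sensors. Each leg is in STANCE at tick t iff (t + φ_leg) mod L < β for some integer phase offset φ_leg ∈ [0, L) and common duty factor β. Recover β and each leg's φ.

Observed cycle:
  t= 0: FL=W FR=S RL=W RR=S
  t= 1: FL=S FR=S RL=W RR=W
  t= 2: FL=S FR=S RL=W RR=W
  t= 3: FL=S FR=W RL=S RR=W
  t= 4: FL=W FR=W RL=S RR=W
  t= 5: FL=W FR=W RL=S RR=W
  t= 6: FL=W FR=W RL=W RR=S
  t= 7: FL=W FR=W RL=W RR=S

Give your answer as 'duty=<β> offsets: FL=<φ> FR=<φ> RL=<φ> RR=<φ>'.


duty=3 offsets: FL=7 FR=0 RL=5 RR=2

duty β = stance ticks per leg = 3
FL: stance ticks = 3; W→S at t=1 → φ=7
FR: stance ticks = 3; W→S at t=0 → φ=0
RL: stance ticks = 3; W→S at t=3 → φ=5
RR: stance ticks = 3; W→S at t=6 → φ=2


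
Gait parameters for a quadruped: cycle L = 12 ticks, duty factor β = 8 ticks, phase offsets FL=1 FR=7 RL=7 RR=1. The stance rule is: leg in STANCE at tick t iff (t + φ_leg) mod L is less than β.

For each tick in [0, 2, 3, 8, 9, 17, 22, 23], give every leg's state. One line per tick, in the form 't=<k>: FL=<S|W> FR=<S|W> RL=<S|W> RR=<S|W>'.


t=0: FL=S FR=S RL=S RR=S
t=2: FL=S FR=W RL=W RR=S
t=3: FL=S FR=W RL=W RR=S
t=8: FL=W FR=S RL=S RR=W
t=9: FL=W FR=S RL=S RR=W
t=17: FL=S FR=S RL=S RR=S
t=22: FL=W FR=S RL=S RR=W
t=23: FL=S FR=S RL=S RR=S

t=0: phase=(1,7,7,1) vs β=8 → FL=S FR=S RL=S RR=S
t=2: phase=(3,9,9,3) vs β=8 → FL=S FR=W RL=W RR=S
t=3: phase=(4,10,10,4) vs β=8 → FL=S FR=W RL=W RR=S
t=8: phase=(9,3,3,9) vs β=8 → FL=W FR=S RL=S RR=W
t=9: phase=(10,4,4,10) vs β=8 → FL=W FR=S RL=S RR=W
t=17: phase=(6,0,0,6) vs β=8 → FL=S FR=S RL=S RR=S
t=22: phase=(11,5,5,11) vs β=8 → FL=W FR=S RL=S RR=W
t=23: phase=(0,6,6,0) vs β=8 → FL=S FR=S RL=S RR=S


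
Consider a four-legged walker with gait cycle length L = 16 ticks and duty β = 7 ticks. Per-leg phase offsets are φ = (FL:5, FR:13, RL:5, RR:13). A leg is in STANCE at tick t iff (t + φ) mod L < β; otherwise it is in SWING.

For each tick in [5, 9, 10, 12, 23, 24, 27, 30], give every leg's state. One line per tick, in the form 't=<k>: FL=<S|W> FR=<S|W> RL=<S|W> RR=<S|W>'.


t=5: phase=(10,2,10,2) vs β=7 → FL=W FR=S RL=W RR=S
t=9: phase=(14,6,14,6) vs β=7 → FL=W FR=S RL=W RR=S
t=10: phase=(15,7,15,7) vs β=7 → FL=W FR=W RL=W RR=W
t=12: phase=(1,9,1,9) vs β=7 → FL=S FR=W RL=S RR=W
t=23: phase=(12,4,12,4) vs β=7 → FL=W FR=S RL=W RR=S
t=24: phase=(13,5,13,5) vs β=7 → FL=W FR=S RL=W RR=S
t=27: phase=(0,8,0,8) vs β=7 → FL=S FR=W RL=S RR=W
t=30: phase=(3,11,3,11) vs β=7 → FL=S FR=W RL=S RR=W

t=5: FL=W FR=S RL=W RR=S
t=9: FL=W FR=S RL=W RR=S
t=10: FL=W FR=W RL=W RR=W
t=12: FL=S FR=W RL=S RR=W
t=23: FL=W FR=S RL=W RR=S
t=24: FL=W FR=S RL=W RR=S
t=27: FL=S FR=W RL=S RR=W
t=30: FL=S FR=W RL=S RR=W


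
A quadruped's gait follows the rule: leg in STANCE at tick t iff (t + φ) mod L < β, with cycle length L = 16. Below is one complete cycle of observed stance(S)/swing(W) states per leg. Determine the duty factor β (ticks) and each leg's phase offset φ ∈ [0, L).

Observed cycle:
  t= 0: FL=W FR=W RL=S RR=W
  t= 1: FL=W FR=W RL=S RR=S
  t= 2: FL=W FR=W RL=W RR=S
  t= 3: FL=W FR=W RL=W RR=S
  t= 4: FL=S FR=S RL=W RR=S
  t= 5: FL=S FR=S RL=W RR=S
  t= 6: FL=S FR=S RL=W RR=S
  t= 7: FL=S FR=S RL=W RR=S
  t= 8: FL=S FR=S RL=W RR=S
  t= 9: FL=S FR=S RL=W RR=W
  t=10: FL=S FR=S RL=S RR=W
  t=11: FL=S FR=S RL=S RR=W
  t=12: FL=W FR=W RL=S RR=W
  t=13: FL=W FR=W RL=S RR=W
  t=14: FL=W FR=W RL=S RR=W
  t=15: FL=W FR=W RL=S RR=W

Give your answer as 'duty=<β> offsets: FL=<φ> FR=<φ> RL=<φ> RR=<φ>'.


duty β = stance ticks per leg = 8
FL: stance ticks = 8; W→S at t=4 → φ=12
FR: stance ticks = 8; W→S at t=4 → φ=12
RL: stance ticks = 8; W→S at t=10 → φ=6
RR: stance ticks = 8; W→S at t=1 → φ=15

duty=8 offsets: FL=12 FR=12 RL=6 RR=15


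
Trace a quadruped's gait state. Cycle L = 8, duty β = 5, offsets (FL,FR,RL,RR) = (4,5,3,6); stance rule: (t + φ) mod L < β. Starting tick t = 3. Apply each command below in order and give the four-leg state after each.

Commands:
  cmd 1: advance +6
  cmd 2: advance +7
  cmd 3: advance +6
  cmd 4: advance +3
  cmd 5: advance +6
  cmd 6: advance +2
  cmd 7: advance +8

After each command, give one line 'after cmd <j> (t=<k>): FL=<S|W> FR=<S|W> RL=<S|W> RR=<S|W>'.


start t=3: FL=W FR=S RL=W RR=S
cmd 1: advance +6 → t=9, phase=(5,6,4,7) → FL=W FR=W RL=S RR=W
cmd 2: advance +7 → t=16, phase=(4,5,3,6) → FL=S FR=W RL=S RR=W
cmd 3: advance +6 → t=22, phase=(2,3,1,4) → FL=S FR=S RL=S RR=S
cmd 4: advance +3 → t=25, phase=(5,6,4,7) → FL=W FR=W RL=S RR=W
cmd 5: advance +6 → t=31, phase=(3,4,2,5) → FL=S FR=S RL=S RR=W
cmd 6: advance +2 → t=33, phase=(5,6,4,7) → FL=W FR=W RL=S RR=W
cmd 7: advance +8 → t=41, phase=(5,6,4,7) → FL=W FR=W RL=S RR=W

after cmd 1 (t=9): FL=W FR=W RL=S RR=W
after cmd 2 (t=16): FL=S FR=W RL=S RR=W
after cmd 3 (t=22): FL=S FR=S RL=S RR=S
after cmd 4 (t=25): FL=W FR=W RL=S RR=W
after cmd 5 (t=31): FL=S FR=S RL=S RR=W
after cmd 6 (t=33): FL=W FR=W RL=S RR=W
after cmd 7 (t=41): FL=W FR=W RL=S RR=W


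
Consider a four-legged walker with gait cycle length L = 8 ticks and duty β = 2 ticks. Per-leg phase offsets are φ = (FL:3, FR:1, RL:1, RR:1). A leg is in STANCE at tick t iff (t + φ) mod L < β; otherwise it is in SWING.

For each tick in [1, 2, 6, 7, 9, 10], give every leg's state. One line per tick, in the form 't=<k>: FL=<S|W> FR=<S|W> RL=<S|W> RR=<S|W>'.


t=1: FL=W FR=W RL=W RR=W
t=2: FL=W FR=W RL=W RR=W
t=6: FL=S FR=W RL=W RR=W
t=7: FL=W FR=S RL=S RR=S
t=9: FL=W FR=W RL=W RR=W
t=10: FL=W FR=W RL=W RR=W

t=1: phase=(4,2,2,2) vs β=2 → FL=W FR=W RL=W RR=W
t=2: phase=(5,3,3,3) vs β=2 → FL=W FR=W RL=W RR=W
t=6: phase=(1,7,7,7) vs β=2 → FL=S FR=W RL=W RR=W
t=7: phase=(2,0,0,0) vs β=2 → FL=W FR=S RL=S RR=S
t=9: phase=(4,2,2,2) vs β=2 → FL=W FR=W RL=W RR=W
t=10: phase=(5,3,3,3) vs β=2 → FL=W FR=W RL=W RR=W


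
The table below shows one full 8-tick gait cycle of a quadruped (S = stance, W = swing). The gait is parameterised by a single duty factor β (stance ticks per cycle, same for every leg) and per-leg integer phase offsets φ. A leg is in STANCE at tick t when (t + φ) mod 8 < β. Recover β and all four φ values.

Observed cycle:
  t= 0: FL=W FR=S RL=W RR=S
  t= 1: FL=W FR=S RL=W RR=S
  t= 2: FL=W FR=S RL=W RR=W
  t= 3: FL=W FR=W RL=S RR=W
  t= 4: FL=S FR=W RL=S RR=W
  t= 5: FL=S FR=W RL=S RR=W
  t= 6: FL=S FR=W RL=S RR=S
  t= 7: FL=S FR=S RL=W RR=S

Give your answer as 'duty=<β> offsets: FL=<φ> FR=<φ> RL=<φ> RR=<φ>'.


duty β = stance ticks per leg = 4
FL: stance ticks = 4; W→S at t=4 → φ=4
FR: stance ticks = 4; W→S at t=7 → φ=1
RL: stance ticks = 4; W→S at t=3 → φ=5
RR: stance ticks = 4; W→S at t=6 → φ=2

duty=4 offsets: FL=4 FR=1 RL=5 RR=2


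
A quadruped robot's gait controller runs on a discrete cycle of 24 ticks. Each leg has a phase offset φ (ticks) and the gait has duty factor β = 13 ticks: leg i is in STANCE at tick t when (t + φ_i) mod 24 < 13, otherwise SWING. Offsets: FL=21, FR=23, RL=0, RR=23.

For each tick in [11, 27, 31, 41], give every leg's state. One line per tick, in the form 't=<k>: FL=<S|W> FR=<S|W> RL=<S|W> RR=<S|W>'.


t=11: phase=(8,10,11,10) vs β=13 → FL=S FR=S RL=S RR=S
t=27: phase=(0,2,3,2) vs β=13 → FL=S FR=S RL=S RR=S
t=31: phase=(4,6,7,6) vs β=13 → FL=S FR=S RL=S RR=S
t=41: phase=(14,16,17,16) vs β=13 → FL=W FR=W RL=W RR=W

t=11: FL=S FR=S RL=S RR=S
t=27: FL=S FR=S RL=S RR=S
t=31: FL=S FR=S RL=S RR=S
t=41: FL=W FR=W RL=W RR=W


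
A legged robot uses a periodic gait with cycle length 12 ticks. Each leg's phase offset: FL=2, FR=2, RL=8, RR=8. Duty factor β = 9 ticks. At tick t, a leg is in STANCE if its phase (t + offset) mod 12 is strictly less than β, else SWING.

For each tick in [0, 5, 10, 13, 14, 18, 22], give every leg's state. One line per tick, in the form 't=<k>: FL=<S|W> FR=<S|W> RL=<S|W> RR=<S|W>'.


t=0: phase=(2,2,8,8) vs β=9 → FL=S FR=S RL=S RR=S
t=5: phase=(7,7,1,1) vs β=9 → FL=S FR=S RL=S RR=S
t=10: phase=(0,0,6,6) vs β=9 → FL=S FR=S RL=S RR=S
t=13: phase=(3,3,9,9) vs β=9 → FL=S FR=S RL=W RR=W
t=14: phase=(4,4,10,10) vs β=9 → FL=S FR=S RL=W RR=W
t=18: phase=(8,8,2,2) vs β=9 → FL=S FR=S RL=S RR=S
t=22: phase=(0,0,6,6) vs β=9 → FL=S FR=S RL=S RR=S

t=0: FL=S FR=S RL=S RR=S
t=5: FL=S FR=S RL=S RR=S
t=10: FL=S FR=S RL=S RR=S
t=13: FL=S FR=S RL=W RR=W
t=14: FL=S FR=S RL=W RR=W
t=18: FL=S FR=S RL=S RR=S
t=22: FL=S FR=S RL=S RR=S


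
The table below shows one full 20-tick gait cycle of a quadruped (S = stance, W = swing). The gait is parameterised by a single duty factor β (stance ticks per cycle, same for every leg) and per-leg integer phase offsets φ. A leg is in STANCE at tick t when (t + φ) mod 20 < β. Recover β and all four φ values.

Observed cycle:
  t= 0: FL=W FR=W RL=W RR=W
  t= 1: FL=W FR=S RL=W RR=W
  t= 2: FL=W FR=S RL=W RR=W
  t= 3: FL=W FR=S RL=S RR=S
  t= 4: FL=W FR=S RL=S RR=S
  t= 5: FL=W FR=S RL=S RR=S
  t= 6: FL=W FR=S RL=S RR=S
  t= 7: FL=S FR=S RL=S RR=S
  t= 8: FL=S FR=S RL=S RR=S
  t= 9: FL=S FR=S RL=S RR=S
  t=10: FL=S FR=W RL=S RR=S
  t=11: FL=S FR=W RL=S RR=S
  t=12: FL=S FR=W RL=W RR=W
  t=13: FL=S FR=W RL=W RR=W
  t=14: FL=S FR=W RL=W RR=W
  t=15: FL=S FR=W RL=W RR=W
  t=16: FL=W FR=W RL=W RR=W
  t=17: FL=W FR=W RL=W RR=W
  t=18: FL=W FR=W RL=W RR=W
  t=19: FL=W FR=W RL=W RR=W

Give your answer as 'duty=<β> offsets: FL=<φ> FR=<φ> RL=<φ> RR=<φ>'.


duty β = stance ticks per leg = 9
FL: stance ticks = 9; W→S at t=7 → φ=13
FR: stance ticks = 9; W→S at t=1 → φ=19
RL: stance ticks = 9; W→S at t=3 → φ=17
RR: stance ticks = 9; W→S at t=3 → φ=17

duty=9 offsets: FL=13 FR=19 RL=17 RR=17


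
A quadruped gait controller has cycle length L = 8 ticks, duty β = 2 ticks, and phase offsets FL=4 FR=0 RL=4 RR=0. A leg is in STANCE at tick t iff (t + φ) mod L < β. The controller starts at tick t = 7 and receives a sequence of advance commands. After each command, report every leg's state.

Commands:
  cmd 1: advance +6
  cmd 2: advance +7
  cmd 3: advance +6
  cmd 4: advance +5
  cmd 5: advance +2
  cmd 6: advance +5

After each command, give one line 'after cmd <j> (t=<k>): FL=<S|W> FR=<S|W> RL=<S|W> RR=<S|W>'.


after cmd 1 (t=13): FL=S FR=W RL=S RR=W
after cmd 2 (t=20): FL=S FR=W RL=S RR=W
after cmd 3 (t=26): FL=W FR=W RL=W RR=W
after cmd 4 (t=31): FL=W FR=W RL=W RR=W
after cmd 5 (t=33): FL=W FR=S RL=W RR=S
after cmd 6 (t=38): FL=W FR=W RL=W RR=W

start t=7: FL=W FR=W RL=W RR=W
cmd 1: advance +6 → t=13, phase=(1,5,1,5) → FL=S FR=W RL=S RR=W
cmd 2: advance +7 → t=20, phase=(0,4,0,4) → FL=S FR=W RL=S RR=W
cmd 3: advance +6 → t=26, phase=(6,2,6,2) → FL=W FR=W RL=W RR=W
cmd 4: advance +5 → t=31, phase=(3,7,3,7) → FL=W FR=W RL=W RR=W
cmd 5: advance +2 → t=33, phase=(5,1,5,1) → FL=W FR=S RL=W RR=S
cmd 6: advance +5 → t=38, phase=(2,6,2,6) → FL=W FR=W RL=W RR=W


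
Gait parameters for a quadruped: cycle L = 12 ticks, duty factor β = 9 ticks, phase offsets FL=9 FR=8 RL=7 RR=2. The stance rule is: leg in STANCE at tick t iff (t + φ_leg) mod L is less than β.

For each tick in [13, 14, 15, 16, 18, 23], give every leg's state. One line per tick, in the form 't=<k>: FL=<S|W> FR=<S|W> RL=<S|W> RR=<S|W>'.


t=13: phase=(10,9,8,3) vs β=9 → FL=W FR=W RL=S RR=S
t=14: phase=(11,10,9,4) vs β=9 → FL=W FR=W RL=W RR=S
t=15: phase=(0,11,10,5) vs β=9 → FL=S FR=W RL=W RR=S
t=16: phase=(1,0,11,6) vs β=9 → FL=S FR=S RL=W RR=S
t=18: phase=(3,2,1,8) vs β=9 → FL=S FR=S RL=S RR=S
t=23: phase=(8,7,6,1) vs β=9 → FL=S FR=S RL=S RR=S

t=13: FL=W FR=W RL=S RR=S
t=14: FL=W FR=W RL=W RR=S
t=15: FL=S FR=W RL=W RR=S
t=16: FL=S FR=S RL=W RR=S
t=18: FL=S FR=S RL=S RR=S
t=23: FL=S FR=S RL=S RR=S


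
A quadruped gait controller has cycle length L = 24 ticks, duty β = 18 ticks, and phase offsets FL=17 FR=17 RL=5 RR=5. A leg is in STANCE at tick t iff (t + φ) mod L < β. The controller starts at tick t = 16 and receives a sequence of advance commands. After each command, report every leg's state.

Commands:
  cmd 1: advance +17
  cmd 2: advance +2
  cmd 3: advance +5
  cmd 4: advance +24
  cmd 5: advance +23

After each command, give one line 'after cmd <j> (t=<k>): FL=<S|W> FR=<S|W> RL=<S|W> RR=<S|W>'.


start t=16: FL=S FR=S RL=W RR=W
cmd 1: advance +17 → t=33, phase=(2,2,14,14) → FL=S FR=S RL=S RR=S
cmd 2: advance +2 → t=35, phase=(4,4,16,16) → FL=S FR=S RL=S RR=S
cmd 3: advance +5 → t=40, phase=(9,9,21,21) → FL=S FR=S RL=W RR=W
cmd 4: advance +24 → t=64, phase=(9,9,21,21) → FL=S FR=S RL=W RR=W
cmd 5: advance +23 → t=87, phase=(8,8,20,20) → FL=S FR=S RL=W RR=W

after cmd 1 (t=33): FL=S FR=S RL=S RR=S
after cmd 2 (t=35): FL=S FR=S RL=S RR=S
after cmd 3 (t=40): FL=S FR=S RL=W RR=W
after cmd 4 (t=64): FL=S FR=S RL=W RR=W
after cmd 5 (t=87): FL=S FR=S RL=W RR=W


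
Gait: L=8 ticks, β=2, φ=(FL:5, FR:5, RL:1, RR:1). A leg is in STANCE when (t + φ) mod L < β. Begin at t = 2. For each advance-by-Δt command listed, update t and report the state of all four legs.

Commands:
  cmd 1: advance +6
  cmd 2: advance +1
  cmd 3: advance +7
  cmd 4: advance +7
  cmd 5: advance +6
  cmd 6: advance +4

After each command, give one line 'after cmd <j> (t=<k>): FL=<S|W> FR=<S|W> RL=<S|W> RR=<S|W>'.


after cmd 1 (t=8): FL=W FR=W RL=S RR=S
after cmd 2 (t=9): FL=W FR=W RL=W RR=W
after cmd 3 (t=16): FL=W FR=W RL=S RR=S
after cmd 4 (t=23): FL=W FR=W RL=S RR=S
after cmd 5 (t=29): FL=W FR=W RL=W RR=W
after cmd 6 (t=33): FL=W FR=W RL=W RR=W

start t=2: FL=W FR=W RL=W RR=W
cmd 1: advance +6 → t=8, phase=(5,5,1,1) → FL=W FR=W RL=S RR=S
cmd 2: advance +1 → t=9, phase=(6,6,2,2) → FL=W FR=W RL=W RR=W
cmd 3: advance +7 → t=16, phase=(5,5,1,1) → FL=W FR=W RL=S RR=S
cmd 4: advance +7 → t=23, phase=(4,4,0,0) → FL=W FR=W RL=S RR=S
cmd 5: advance +6 → t=29, phase=(2,2,6,6) → FL=W FR=W RL=W RR=W
cmd 6: advance +4 → t=33, phase=(6,6,2,2) → FL=W FR=W RL=W RR=W


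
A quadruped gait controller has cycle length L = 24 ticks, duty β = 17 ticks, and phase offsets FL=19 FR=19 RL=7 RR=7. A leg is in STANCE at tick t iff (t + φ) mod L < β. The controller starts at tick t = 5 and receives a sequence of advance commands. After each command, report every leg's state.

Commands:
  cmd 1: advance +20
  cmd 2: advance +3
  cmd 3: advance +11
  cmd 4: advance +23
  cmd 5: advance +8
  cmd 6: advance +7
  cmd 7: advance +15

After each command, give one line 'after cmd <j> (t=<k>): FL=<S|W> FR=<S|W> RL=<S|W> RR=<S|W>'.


start t=5: FL=S FR=S RL=S RR=S
cmd 1: advance +20 → t=25, phase=(20,20,8,8) → FL=W FR=W RL=S RR=S
cmd 2: advance +3 → t=28, phase=(23,23,11,11) → FL=W FR=W RL=S RR=S
cmd 3: advance +11 → t=39, phase=(10,10,22,22) → FL=S FR=S RL=W RR=W
cmd 4: advance +23 → t=62, phase=(9,9,21,21) → FL=S FR=S RL=W RR=W
cmd 5: advance +8 → t=70, phase=(17,17,5,5) → FL=W FR=W RL=S RR=S
cmd 6: advance +7 → t=77, phase=(0,0,12,12) → FL=S FR=S RL=S RR=S
cmd 7: advance +15 → t=92, phase=(15,15,3,3) → FL=S FR=S RL=S RR=S

after cmd 1 (t=25): FL=W FR=W RL=S RR=S
after cmd 2 (t=28): FL=W FR=W RL=S RR=S
after cmd 3 (t=39): FL=S FR=S RL=W RR=W
after cmd 4 (t=62): FL=S FR=S RL=W RR=W
after cmd 5 (t=70): FL=W FR=W RL=S RR=S
after cmd 6 (t=77): FL=S FR=S RL=S RR=S
after cmd 7 (t=92): FL=S FR=S RL=S RR=S


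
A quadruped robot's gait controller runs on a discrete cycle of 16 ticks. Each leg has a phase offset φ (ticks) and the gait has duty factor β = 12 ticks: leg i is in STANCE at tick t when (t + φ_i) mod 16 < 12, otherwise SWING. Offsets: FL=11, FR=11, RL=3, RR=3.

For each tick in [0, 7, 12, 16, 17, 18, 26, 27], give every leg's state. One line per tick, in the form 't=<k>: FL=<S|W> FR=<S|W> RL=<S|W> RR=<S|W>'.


t=0: FL=S FR=S RL=S RR=S
t=7: FL=S FR=S RL=S RR=S
t=12: FL=S FR=S RL=W RR=W
t=16: FL=S FR=S RL=S RR=S
t=17: FL=W FR=W RL=S RR=S
t=18: FL=W FR=W RL=S RR=S
t=26: FL=S FR=S RL=W RR=W
t=27: FL=S FR=S RL=W RR=W

t=0: phase=(11,11,3,3) vs β=12 → FL=S FR=S RL=S RR=S
t=7: phase=(2,2,10,10) vs β=12 → FL=S FR=S RL=S RR=S
t=12: phase=(7,7,15,15) vs β=12 → FL=S FR=S RL=W RR=W
t=16: phase=(11,11,3,3) vs β=12 → FL=S FR=S RL=S RR=S
t=17: phase=(12,12,4,4) vs β=12 → FL=W FR=W RL=S RR=S
t=18: phase=(13,13,5,5) vs β=12 → FL=W FR=W RL=S RR=S
t=26: phase=(5,5,13,13) vs β=12 → FL=S FR=S RL=W RR=W
t=27: phase=(6,6,14,14) vs β=12 → FL=S FR=S RL=W RR=W


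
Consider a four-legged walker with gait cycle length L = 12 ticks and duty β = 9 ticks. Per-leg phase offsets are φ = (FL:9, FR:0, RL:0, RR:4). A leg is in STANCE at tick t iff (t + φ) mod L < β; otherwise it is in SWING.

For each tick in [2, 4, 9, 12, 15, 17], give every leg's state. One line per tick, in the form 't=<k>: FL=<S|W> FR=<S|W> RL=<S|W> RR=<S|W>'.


t=2: FL=W FR=S RL=S RR=S
t=4: FL=S FR=S RL=S RR=S
t=9: FL=S FR=W RL=W RR=S
t=12: FL=W FR=S RL=S RR=S
t=15: FL=S FR=S RL=S RR=S
t=17: FL=S FR=S RL=S RR=W

t=2: phase=(11,2,2,6) vs β=9 → FL=W FR=S RL=S RR=S
t=4: phase=(1,4,4,8) vs β=9 → FL=S FR=S RL=S RR=S
t=9: phase=(6,9,9,1) vs β=9 → FL=S FR=W RL=W RR=S
t=12: phase=(9,0,0,4) vs β=9 → FL=W FR=S RL=S RR=S
t=15: phase=(0,3,3,7) vs β=9 → FL=S FR=S RL=S RR=S
t=17: phase=(2,5,5,9) vs β=9 → FL=S FR=S RL=S RR=W


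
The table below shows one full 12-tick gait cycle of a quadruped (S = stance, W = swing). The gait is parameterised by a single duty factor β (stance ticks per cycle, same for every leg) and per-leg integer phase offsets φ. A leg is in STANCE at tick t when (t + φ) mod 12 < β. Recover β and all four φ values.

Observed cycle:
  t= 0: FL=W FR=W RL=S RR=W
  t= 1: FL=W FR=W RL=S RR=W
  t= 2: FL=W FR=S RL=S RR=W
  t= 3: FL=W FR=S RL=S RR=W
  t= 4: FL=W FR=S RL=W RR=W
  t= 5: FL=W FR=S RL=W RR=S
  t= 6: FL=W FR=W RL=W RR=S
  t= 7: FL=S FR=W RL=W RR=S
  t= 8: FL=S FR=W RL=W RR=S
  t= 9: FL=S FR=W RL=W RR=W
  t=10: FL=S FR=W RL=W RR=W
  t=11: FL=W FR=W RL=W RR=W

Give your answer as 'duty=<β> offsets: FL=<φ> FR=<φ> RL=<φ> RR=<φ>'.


duty β = stance ticks per leg = 4
FL: stance ticks = 4; W→S at t=7 → φ=5
FR: stance ticks = 4; W→S at t=2 → φ=10
RL: stance ticks = 4; W→S at t=0 → φ=0
RR: stance ticks = 4; W→S at t=5 → φ=7

duty=4 offsets: FL=5 FR=10 RL=0 RR=7


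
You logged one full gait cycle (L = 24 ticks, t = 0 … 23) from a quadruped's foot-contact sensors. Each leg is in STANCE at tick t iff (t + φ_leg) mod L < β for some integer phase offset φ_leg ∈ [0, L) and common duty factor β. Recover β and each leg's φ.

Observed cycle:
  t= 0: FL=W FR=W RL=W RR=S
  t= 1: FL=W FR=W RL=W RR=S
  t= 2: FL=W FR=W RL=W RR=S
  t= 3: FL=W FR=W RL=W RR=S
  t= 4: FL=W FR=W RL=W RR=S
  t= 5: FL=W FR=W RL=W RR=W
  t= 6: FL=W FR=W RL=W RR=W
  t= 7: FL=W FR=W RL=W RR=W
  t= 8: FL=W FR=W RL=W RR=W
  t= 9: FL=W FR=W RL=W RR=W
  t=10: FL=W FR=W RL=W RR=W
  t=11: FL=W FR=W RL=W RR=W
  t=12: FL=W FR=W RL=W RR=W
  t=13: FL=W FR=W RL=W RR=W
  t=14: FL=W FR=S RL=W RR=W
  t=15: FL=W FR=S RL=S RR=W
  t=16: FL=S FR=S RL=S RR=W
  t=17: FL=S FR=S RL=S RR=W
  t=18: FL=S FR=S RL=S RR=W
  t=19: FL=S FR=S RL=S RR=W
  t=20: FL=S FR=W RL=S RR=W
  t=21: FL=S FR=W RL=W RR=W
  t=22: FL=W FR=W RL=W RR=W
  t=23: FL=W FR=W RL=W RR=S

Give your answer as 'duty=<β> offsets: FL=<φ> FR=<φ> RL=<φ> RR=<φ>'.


duty=6 offsets: FL=8 FR=10 RL=9 RR=1

duty β = stance ticks per leg = 6
FL: stance ticks = 6; W→S at t=16 → φ=8
FR: stance ticks = 6; W→S at t=14 → φ=10
RL: stance ticks = 6; W→S at t=15 → φ=9
RR: stance ticks = 6; W→S at t=23 → φ=1


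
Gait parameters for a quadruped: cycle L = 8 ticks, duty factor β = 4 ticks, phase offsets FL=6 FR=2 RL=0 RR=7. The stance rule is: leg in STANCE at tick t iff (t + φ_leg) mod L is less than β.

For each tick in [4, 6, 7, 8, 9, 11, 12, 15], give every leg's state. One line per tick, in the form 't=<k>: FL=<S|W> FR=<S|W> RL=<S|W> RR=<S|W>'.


t=4: phase=(2,6,4,3) vs β=4 → FL=S FR=W RL=W RR=S
t=6: phase=(4,0,6,5) vs β=4 → FL=W FR=S RL=W RR=W
t=7: phase=(5,1,7,6) vs β=4 → FL=W FR=S RL=W RR=W
t=8: phase=(6,2,0,7) vs β=4 → FL=W FR=S RL=S RR=W
t=9: phase=(7,3,1,0) vs β=4 → FL=W FR=S RL=S RR=S
t=11: phase=(1,5,3,2) vs β=4 → FL=S FR=W RL=S RR=S
t=12: phase=(2,6,4,3) vs β=4 → FL=S FR=W RL=W RR=S
t=15: phase=(5,1,7,6) vs β=4 → FL=W FR=S RL=W RR=W

t=4: FL=S FR=W RL=W RR=S
t=6: FL=W FR=S RL=W RR=W
t=7: FL=W FR=S RL=W RR=W
t=8: FL=W FR=S RL=S RR=W
t=9: FL=W FR=S RL=S RR=S
t=11: FL=S FR=W RL=S RR=S
t=12: FL=S FR=W RL=W RR=S
t=15: FL=W FR=S RL=W RR=W


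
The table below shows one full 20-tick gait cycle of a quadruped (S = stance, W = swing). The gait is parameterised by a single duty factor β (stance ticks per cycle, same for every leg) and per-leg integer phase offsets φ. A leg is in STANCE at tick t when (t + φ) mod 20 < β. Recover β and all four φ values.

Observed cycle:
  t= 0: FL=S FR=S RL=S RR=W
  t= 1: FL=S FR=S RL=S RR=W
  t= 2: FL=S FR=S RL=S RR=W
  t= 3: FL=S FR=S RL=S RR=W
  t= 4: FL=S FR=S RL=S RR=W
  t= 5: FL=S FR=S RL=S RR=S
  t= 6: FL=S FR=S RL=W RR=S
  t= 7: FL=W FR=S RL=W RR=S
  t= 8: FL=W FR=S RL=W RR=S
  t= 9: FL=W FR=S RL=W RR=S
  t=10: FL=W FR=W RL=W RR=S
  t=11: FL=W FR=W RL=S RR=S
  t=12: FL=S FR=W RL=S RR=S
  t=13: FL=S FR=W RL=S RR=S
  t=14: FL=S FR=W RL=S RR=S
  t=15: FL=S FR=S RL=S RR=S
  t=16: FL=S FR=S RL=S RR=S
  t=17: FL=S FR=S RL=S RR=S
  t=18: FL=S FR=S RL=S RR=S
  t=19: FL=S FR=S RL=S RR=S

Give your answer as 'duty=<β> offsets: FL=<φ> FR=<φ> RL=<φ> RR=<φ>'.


duty=15 offsets: FL=8 FR=5 RL=9 RR=15

duty β = stance ticks per leg = 15
FL: stance ticks = 15; W→S at t=12 → φ=8
FR: stance ticks = 15; W→S at t=15 → φ=5
RL: stance ticks = 15; W→S at t=11 → φ=9
RR: stance ticks = 15; W→S at t=5 → φ=15


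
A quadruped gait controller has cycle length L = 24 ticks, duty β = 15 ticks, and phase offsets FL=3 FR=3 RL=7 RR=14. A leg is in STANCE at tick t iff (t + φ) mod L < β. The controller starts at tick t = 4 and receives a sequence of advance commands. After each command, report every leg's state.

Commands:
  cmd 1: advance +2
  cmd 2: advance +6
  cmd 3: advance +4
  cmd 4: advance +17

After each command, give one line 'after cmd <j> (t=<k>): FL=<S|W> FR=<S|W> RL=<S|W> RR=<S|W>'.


start t=4: FL=S FR=S RL=S RR=W
cmd 1: advance +2 → t=6, phase=(9,9,13,20) → FL=S FR=S RL=S RR=W
cmd 2: advance +6 → t=12, phase=(15,15,19,2) → FL=W FR=W RL=W RR=S
cmd 3: advance +4 → t=16, phase=(19,19,23,6) → FL=W FR=W RL=W RR=S
cmd 4: advance +17 → t=33, phase=(12,12,16,23) → FL=S FR=S RL=W RR=W

after cmd 1 (t=6): FL=S FR=S RL=S RR=W
after cmd 2 (t=12): FL=W FR=W RL=W RR=S
after cmd 3 (t=16): FL=W FR=W RL=W RR=S
after cmd 4 (t=33): FL=S FR=S RL=W RR=W


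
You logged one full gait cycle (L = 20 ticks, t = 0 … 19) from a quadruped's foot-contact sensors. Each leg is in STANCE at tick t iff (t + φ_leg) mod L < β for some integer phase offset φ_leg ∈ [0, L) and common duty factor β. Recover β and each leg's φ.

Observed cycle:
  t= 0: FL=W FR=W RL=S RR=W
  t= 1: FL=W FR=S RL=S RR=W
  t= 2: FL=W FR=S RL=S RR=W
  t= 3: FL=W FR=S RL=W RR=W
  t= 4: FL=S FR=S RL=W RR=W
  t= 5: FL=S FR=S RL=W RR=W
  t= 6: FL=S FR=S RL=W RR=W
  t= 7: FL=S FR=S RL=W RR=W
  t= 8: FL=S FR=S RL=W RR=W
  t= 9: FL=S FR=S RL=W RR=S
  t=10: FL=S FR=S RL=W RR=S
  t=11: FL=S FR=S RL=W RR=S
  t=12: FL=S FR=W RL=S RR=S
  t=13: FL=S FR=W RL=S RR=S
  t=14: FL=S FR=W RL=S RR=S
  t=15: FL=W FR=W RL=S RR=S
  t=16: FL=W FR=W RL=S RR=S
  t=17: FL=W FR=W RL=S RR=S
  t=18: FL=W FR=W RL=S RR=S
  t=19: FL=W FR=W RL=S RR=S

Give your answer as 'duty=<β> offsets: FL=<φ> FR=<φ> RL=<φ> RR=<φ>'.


duty β = stance ticks per leg = 11
FL: stance ticks = 11; W→S at t=4 → φ=16
FR: stance ticks = 11; W→S at t=1 → φ=19
RL: stance ticks = 11; W→S at t=12 → φ=8
RR: stance ticks = 11; W→S at t=9 → φ=11

duty=11 offsets: FL=16 FR=19 RL=8 RR=11


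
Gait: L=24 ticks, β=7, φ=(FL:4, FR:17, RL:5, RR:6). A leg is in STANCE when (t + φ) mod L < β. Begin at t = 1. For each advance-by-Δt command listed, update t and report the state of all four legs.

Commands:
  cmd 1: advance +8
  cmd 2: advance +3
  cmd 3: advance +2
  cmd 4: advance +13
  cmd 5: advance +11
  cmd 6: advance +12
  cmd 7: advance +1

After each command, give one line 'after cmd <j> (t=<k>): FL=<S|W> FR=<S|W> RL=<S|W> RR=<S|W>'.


after cmd 1 (t=9): FL=W FR=S RL=W RR=W
after cmd 2 (t=12): FL=W FR=S RL=W RR=W
after cmd 3 (t=14): FL=W FR=W RL=W RR=W
after cmd 4 (t=27): FL=W FR=W RL=W RR=W
after cmd 5 (t=38): FL=W FR=W RL=W RR=W
after cmd 6 (t=50): FL=S FR=W RL=W RR=W
after cmd 7 (t=51): FL=W FR=W RL=W RR=W

start t=1: FL=S FR=W RL=S RR=W
cmd 1: advance +8 → t=9, phase=(13,2,14,15) → FL=W FR=S RL=W RR=W
cmd 2: advance +3 → t=12, phase=(16,5,17,18) → FL=W FR=S RL=W RR=W
cmd 3: advance +2 → t=14, phase=(18,7,19,20) → FL=W FR=W RL=W RR=W
cmd 4: advance +13 → t=27, phase=(7,20,8,9) → FL=W FR=W RL=W RR=W
cmd 5: advance +11 → t=38, phase=(18,7,19,20) → FL=W FR=W RL=W RR=W
cmd 6: advance +12 → t=50, phase=(6,19,7,8) → FL=S FR=W RL=W RR=W
cmd 7: advance +1 → t=51, phase=(7,20,8,9) → FL=W FR=W RL=W RR=W


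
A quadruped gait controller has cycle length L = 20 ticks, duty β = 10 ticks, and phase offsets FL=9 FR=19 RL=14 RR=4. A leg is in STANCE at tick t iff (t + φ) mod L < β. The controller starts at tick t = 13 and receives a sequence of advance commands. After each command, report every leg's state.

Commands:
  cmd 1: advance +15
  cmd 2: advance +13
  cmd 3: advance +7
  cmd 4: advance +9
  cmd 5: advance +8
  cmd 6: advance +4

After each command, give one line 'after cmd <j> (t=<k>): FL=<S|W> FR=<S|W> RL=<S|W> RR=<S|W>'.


after cmd 1 (t=28): FL=W FR=S RL=S RR=W
after cmd 2 (t=41): FL=W FR=S RL=W RR=S
after cmd 3 (t=48): FL=W FR=S RL=S RR=W
after cmd 4 (t=57): FL=S FR=W RL=W RR=S
after cmd 5 (t=65): FL=W FR=S RL=W RR=S
after cmd 6 (t=69): FL=W FR=S RL=S RR=W

start t=13: FL=S FR=W RL=S RR=W
cmd 1: advance +15 → t=28, phase=(17,7,2,12) → FL=W FR=S RL=S RR=W
cmd 2: advance +13 → t=41, phase=(10,0,15,5) → FL=W FR=S RL=W RR=S
cmd 3: advance +7 → t=48, phase=(17,7,2,12) → FL=W FR=S RL=S RR=W
cmd 4: advance +9 → t=57, phase=(6,16,11,1) → FL=S FR=W RL=W RR=S
cmd 5: advance +8 → t=65, phase=(14,4,19,9) → FL=W FR=S RL=W RR=S
cmd 6: advance +4 → t=69, phase=(18,8,3,13) → FL=W FR=S RL=S RR=W


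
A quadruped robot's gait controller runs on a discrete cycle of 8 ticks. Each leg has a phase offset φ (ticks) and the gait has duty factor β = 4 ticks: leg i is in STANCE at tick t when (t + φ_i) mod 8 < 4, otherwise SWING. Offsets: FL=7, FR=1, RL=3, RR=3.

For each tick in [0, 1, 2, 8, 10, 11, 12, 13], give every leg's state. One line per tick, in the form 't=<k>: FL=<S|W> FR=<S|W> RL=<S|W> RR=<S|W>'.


t=0: FL=W FR=S RL=S RR=S
t=1: FL=S FR=S RL=W RR=W
t=2: FL=S FR=S RL=W RR=W
t=8: FL=W FR=S RL=S RR=S
t=10: FL=S FR=S RL=W RR=W
t=11: FL=S FR=W RL=W RR=W
t=12: FL=S FR=W RL=W RR=W
t=13: FL=W FR=W RL=S RR=S

t=0: phase=(7,1,3,3) vs β=4 → FL=W FR=S RL=S RR=S
t=1: phase=(0,2,4,4) vs β=4 → FL=S FR=S RL=W RR=W
t=2: phase=(1,3,5,5) vs β=4 → FL=S FR=S RL=W RR=W
t=8: phase=(7,1,3,3) vs β=4 → FL=W FR=S RL=S RR=S
t=10: phase=(1,3,5,5) vs β=4 → FL=S FR=S RL=W RR=W
t=11: phase=(2,4,6,6) vs β=4 → FL=S FR=W RL=W RR=W
t=12: phase=(3,5,7,7) vs β=4 → FL=S FR=W RL=W RR=W
t=13: phase=(4,6,0,0) vs β=4 → FL=W FR=W RL=S RR=S


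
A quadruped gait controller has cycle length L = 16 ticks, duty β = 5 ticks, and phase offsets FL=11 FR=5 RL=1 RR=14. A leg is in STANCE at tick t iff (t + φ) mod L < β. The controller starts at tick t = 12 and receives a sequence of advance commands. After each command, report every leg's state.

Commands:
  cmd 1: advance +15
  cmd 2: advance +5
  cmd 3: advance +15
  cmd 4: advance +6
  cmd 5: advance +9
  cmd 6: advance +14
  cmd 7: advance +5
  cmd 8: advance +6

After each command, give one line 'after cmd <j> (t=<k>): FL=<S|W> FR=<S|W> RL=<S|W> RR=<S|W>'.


start t=12: FL=W FR=S RL=W RR=W
cmd 1: advance +15 → t=27, phase=(6,0,12,9) → FL=W FR=S RL=W RR=W
cmd 2: advance +5 → t=32, phase=(11,5,1,14) → FL=W FR=W RL=S RR=W
cmd 3: advance +15 → t=47, phase=(10,4,0,13) → FL=W FR=S RL=S RR=W
cmd 4: advance +6 → t=53, phase=(0,10,6,3) → FL=S FR=W RL=W RR=S
cmd 5: advance +9 → t=62, phase=(9,3,15,12) → FL=W FR=S RL=W RR=W
cmd 6: advance +14 → t=76, phase=(7,1,13,10) → FL=W FR=S RL=W RR=W
cmd 7: advance +5 → t=81, phase=(12,6,2,15) → FL=W FR=W RL=S RR=W
cmd 8: advance +6 → t=87, phase=(2,12,8,5) → FL=S FR=W RL=W RR=W

after cmd 1 (t=27): FL=W FR=S RL=W RR=W
after cmd 2 (t=32): FL=W FR=W RL=S RR=W
after cmd 3 (t=47): FL=W FR=S RL=S RR=W
after cmd 4 (t=53): FL=S FR=W RL=W RR=S
after cmd 5 (t=62): FL=W FR=S RL=W RR=W
after cmd 6 (t=76): FL=W FR=S RL=W RR=W
after cmd 7 (t=81): FL=W FR=W RL=S RR=W
after cmd 8 (t=87): FL=S FR=W RL=W RR=W


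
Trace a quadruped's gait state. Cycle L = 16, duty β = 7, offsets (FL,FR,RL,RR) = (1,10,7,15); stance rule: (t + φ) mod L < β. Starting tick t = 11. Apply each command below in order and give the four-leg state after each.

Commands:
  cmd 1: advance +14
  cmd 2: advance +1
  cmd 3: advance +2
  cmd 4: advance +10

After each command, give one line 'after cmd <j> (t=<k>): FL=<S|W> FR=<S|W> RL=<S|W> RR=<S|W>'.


start t=11: FL=W FR=S RL=S RR=W
cmd 1: advance +14 → t=25, phase=(10,3,0,8) → FL=W FR=S RL=S RR=W
cmd 2: advance +1 → t=26, phase=(11,4,1,9) → FL=W FR=S RL=S RR=W
cmd 3: advance +2 → t=28, phase=(13,6,3,11) → FL=W FR=S RL=S RR=W
cmd 4: advance +10 → t=38, phase=(7,0,13,5) → FL=W FR=S RL=W RR=S

after cmd 1 (t=25): FL=W FR=S RL=S RR=W
after cmd 2 (t=26): FL=W FR=S RL=S RR=W
after cmd 3 (t=28): FL=W FR=S RL=S RR=W
after cmd 4 (t=38): FL=W FR=S RL=W RR=S


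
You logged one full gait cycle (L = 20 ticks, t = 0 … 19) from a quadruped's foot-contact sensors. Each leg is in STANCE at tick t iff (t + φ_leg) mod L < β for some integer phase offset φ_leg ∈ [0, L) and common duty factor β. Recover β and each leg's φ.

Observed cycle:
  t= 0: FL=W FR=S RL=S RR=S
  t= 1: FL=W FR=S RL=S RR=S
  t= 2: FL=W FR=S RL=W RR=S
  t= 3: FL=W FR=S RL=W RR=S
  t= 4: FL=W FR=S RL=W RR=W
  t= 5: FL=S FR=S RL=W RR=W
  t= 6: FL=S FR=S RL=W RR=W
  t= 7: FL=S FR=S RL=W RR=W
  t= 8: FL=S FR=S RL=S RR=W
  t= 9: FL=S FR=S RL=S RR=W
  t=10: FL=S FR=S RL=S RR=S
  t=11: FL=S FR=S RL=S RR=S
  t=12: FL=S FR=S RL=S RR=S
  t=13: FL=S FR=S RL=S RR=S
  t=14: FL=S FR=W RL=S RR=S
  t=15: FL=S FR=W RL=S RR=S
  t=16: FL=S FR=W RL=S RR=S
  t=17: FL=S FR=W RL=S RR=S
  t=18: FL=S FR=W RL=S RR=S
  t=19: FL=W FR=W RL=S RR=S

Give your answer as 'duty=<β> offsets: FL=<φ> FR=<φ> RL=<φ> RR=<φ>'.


duty β = stance ticks per leg = 14
FL: stance ticks = 14; W→S at t=5 → φ=15
FR: stance ticks = 14; W→S at t=0 → φ=0
RL: stance ticks = 14; W→S at t=8 → φ=12
RR: stance ticks = 14; W→S at t=10 → φ=10

duty=14 offsets: FL=15 FR=0 RL=12 RR=10


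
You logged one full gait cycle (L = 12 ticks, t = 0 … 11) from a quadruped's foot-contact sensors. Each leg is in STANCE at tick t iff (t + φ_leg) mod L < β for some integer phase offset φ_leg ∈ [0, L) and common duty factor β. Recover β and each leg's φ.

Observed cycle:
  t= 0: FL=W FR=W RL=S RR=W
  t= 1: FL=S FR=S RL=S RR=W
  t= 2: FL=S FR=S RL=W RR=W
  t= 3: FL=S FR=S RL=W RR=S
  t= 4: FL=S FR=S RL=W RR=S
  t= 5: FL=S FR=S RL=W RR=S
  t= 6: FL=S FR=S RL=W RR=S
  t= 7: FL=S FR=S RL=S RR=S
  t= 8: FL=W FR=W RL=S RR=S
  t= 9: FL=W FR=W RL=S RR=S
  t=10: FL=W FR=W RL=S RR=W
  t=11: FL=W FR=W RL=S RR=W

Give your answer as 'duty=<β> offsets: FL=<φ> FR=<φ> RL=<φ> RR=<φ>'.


duty=7 offsets: FL=11 FR=11 RL=5 RR=9

duty β = stance ticks per leg = 7
FL: stance ticks = 7; W→S at t=1 → φ=11
FR: stance ticks = 7; W→S at t=1 → φ=11
RL: stance ticks = 7; W→S at t=7 → φ=5
RR: stance ticks = 7; W→S at t=3 → φ=9


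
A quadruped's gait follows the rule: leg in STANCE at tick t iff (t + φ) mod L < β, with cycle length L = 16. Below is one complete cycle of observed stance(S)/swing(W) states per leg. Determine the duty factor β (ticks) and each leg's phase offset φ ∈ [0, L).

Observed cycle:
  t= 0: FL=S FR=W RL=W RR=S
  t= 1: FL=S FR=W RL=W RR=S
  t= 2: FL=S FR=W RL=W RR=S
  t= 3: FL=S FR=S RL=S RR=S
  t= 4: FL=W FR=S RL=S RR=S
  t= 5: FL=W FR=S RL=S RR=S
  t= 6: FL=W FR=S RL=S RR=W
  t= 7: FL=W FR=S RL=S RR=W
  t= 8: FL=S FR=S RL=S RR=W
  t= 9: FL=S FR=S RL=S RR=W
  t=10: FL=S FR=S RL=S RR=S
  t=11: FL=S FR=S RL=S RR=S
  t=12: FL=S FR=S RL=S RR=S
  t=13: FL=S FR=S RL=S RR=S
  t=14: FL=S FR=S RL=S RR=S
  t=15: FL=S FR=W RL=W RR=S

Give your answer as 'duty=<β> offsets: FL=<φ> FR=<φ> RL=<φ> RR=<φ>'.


duty=12 offsets: FL=8 FR=13 RL=13 RR=6

duty β = stance ticks per leg = 12
FL: stance ticks = 12; W→S at t=8 → φ=8
FR: stance ticks = 12; W→S at t=3 → φ=13
RL: stance ticks = 12; W→S at t=3 → φ=13
RR: stance ticks = 12; W→S at t=10 → φ=6


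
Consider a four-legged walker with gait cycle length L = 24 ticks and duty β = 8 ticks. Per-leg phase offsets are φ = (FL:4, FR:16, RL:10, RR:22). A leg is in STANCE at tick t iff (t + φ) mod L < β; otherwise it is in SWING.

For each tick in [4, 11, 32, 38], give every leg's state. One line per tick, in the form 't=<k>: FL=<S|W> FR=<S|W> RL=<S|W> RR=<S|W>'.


t=4: phase=(8,20,14,2) vs β=8 → FL=W FR=W RL=W RR=S
t=11: phase=(15,3,21,9) vs β=8 → FL=W FR=S RL=W RR=W
t=32: phase=(12,0,18,6) vs β=8 → FL=W FR=S RL=W RR=S
t=38: phase=(18,6,0,12) vs β=8 → FL=W FR=S RL=S RR=W

t=4: FL=W FR=W RL=W RR=S
t=11: FL=W FR=S RL=W RR=W
t=32: FL=W FR=S RL=W RR=S
t=38: FL=W FR=S RL=S RR=W


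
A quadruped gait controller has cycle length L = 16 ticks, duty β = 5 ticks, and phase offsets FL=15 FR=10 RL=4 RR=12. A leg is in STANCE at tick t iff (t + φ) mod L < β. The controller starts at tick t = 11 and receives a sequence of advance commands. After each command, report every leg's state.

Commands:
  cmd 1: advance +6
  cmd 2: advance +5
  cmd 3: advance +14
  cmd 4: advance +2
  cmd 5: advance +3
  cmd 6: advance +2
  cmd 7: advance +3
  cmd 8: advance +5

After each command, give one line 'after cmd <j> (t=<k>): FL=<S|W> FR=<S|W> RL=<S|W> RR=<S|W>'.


after cmd 1 (t=17): FL=S FR=W RL=W RR=W
after cmd 2 (t=22): FL=W FR=S RL=W RR=S
after cmd 3 (t=36): FL=S FR=W RL=W RR=S
after cmd 4 (t=38): FL=W FR=S RL=W RR=S
after cmd 5 (t=41): FL=W FR=S RL=W RR=W
after cmd 6 (t=43): FL=W FR=W RL=W RR=W
after cmd 7 (t=46): FL=W FR=W RL=S RR=W
after cmd 8 (t=51): FL=S FR=W RL=W RR=W

start t=11: FL=W FR=W RL=W RR=W
cmd 1: advance +6 → t=17, phase=(0,11,5,13) → FL=S FR=W RL=W RR=W
cmd 2: advance +5 → t=22, phase=(5,0,10,2) → FL=W FR=S RL=W RR=S
cmd 3: advance +14 → t=36, phase=(3,14,8,0) → FL=S FR=W RL=W RR=S
cmd 4: advance +2 → t=38, phase=(5,0,10,2) → FL=W FR=S RL=W RR=S
cmd 5: advance +3 → t=41, phase=(8,3,13,5) → FL=W FR=S RL=W RR=W
cmd 6: advance +2 → t=43, phase=(10,5,15,7) → FL=W FR=W RL=W RR=W
cmd 7: advance +3 → t=46, phase=(13,8,2,10) → FL=W FR=W RL=S RR=W
cmd 8: advance +5 → t=51, phase=(2,13,7,15) → FL=S FR=W RL=W RR=W


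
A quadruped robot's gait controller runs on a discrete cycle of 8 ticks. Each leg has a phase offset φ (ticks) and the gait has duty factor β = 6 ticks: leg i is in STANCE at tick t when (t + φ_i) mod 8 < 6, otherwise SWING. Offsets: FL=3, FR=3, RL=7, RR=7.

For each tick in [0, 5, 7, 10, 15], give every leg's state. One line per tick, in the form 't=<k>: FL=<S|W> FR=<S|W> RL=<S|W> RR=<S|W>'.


t=0: phase=(3,3,7,7) vs β=6 → FL=S FR=S RL=W RR=W
t=5: phase=(0,0,4,4) vs β=6 → FL=S FR=S RL=S RR=S
t=7: phase=(2,2,6,6) vs β=6 → FL=S FR=S RL=W RR=W
t=10: phase=(5,5,1,1) vs β=6 → FL=S FR=S RL=S RR=S
t=15: phase=(2,2,6,6) vs β=6 → FL=S FR=S RL=W RR=W

t=0: FL=S FR=S RL=W RR=W
t=5: FL=S FR=S RL=S RR=S
t=7: FL=S FR=S RL=W RR=W
t=10: FL=S FR=S RL=S RR=S
t=15: FL=S FR=S RL=W RR=W


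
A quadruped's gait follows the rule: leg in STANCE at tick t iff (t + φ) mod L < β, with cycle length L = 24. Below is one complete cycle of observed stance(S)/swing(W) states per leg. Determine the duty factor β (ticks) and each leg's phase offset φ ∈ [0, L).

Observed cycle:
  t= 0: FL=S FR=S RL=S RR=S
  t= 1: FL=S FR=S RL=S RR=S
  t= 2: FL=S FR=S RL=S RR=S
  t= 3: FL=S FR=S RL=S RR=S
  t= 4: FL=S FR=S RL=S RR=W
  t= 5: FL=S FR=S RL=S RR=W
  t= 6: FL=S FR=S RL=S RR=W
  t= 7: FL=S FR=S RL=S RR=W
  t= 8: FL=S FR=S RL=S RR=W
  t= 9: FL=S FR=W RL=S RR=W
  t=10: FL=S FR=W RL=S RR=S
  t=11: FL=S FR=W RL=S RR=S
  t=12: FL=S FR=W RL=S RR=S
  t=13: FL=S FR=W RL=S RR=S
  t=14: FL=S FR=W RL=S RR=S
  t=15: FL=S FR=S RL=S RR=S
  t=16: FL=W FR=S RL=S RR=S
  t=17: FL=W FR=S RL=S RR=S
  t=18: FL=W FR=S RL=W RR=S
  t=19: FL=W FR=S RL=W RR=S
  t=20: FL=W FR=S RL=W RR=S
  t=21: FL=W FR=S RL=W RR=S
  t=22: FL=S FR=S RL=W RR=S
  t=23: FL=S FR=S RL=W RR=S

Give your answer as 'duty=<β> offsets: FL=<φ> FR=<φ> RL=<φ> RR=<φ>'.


duty β = stance ticks per leg = 18
FL: stance ticks = 18; W→S at t=22 → φ=2
FR: stance ticks = 18; W→S at t=15 → φ=9
RL: stance ticks = 18; W→S at t=0 → φ=0
RR: stance ticks = 18; W→S at t=10 → φ=14

duty=18 offsets: FL=2 FR=9 RL=0 RR=14


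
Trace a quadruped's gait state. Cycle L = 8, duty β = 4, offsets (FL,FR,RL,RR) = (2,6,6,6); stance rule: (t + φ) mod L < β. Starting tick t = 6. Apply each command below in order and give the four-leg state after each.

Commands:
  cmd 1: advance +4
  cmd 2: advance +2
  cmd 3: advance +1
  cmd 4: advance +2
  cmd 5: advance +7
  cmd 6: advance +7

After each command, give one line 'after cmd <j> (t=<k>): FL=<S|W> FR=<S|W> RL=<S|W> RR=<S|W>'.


start t=6: FL=S FR=W RL=W RR=W
cmd 1: advance +4 → t=10, phase=(4,0,0,0) → FL=W FR=S RL=S RR=S
cmd 2: advance +2 → t=12, phase=(6,2,2,2) → FL=W FR=S RL=S RR=S
cmd 3: advance +1 → t=13, phase=(7,3,3,3) → FL=W FR=S RL=S RR=S
cmd 4: advance +2 → t=15, phase=(1,5,5,5) → FL=S FR=W RL=W RR=W
cmd 5: advance +7 → t=22, phase=(0,4,4,4) → FL=S FR=W RL=W RR=W
cmd 6: advance +7 → t=29, phase=(7,3,3,3) → FL=W FR=S RL=S RR=S

after cmd 1 (t=10): FL=W FR=S RL=S RR=S
after cmd 2 (t=12): FL=W FR=S RL=S RR=S
after cmd 3 (t=13): FL=W FR=S RL=S RR=S
after cmd 4 (t=15): FL=S FR=W RL=W RR=W
after cmd 5 (t=22): FL=S FR=W RL=W RR=W
after cmd 6 (t=29): FL=W FR=S RL=S RR=S


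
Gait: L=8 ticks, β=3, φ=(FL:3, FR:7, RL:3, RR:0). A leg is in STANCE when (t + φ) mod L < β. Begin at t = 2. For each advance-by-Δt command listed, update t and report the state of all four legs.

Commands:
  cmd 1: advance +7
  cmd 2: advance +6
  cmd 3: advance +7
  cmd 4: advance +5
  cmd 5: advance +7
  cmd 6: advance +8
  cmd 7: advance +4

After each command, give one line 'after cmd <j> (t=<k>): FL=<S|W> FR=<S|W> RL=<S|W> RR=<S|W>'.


after cmd 1 (t=9): FL=W FR=S RL=W RR=S
after cmd 2 (t=15): FL=S FR=W RL=S RR=W
after cmd 3 (t=22): FL=S FR=W RL=S RR=W
after cmd 4 (t=27): FL=W FR=S RL=W RR=W
after cmd 5 (t=34): FL=W FR=S RL=W RR=S
after cmd 6 (t=42): FL=W FR=S RL=W RR=S
after cmd 7 (t=46): FL=S FR=W RL=S RR=W

start t=2: FL=W FR=S RL=W RR=S
cmd 1: advance +7 → t=9, phase=(4,0,4,1) → FL=W FR=S RL=W RR=S
cmd 2: advance +6 → t=15, phase=(2,6,2,7) → FL=S FR=W RL=S RR=W
cmd 3: advance +7 → t=22, phase=(1,5,1,6) → FL=S FR=W RL=S RR=W
cmd 4: advance +5 → t=27, phase=(6,2,6,3) → FL=W FR=S RL=W RR=W
cmd 5: advance +7 → t=34, phase=(5,1,5,2) → FL=W FR=S RL=W RR=S
cmd 6: advance +8 → t=42, phase=(5,1,5,2) → FL=W FR=S RL=W RR=S
cmd 7: advance +4 → t=46, phase=(1,5,1,6) → FL=S FR=W RL=S RR=W
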